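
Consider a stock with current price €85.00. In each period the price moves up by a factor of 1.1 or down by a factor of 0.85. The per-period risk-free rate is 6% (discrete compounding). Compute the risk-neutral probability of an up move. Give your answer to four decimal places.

p = 0.8400

Risk-neutral probability p = (1 + 0.06 − 0.85)/(1.1 − 0.85) = 0.2100/0.2500 = 0.8400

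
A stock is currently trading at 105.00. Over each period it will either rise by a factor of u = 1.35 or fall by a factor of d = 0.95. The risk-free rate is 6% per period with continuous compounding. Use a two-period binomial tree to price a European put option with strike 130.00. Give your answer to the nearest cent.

16.22

Risk-neutral probability p = (e^0.06 − 0.95)/(1.35 − 0.95) = 0.1118/0.4000 = 0.2796
Terminal stock prices: S_uu = 191.4, S_ud = 134.7, S_dd = 94.76
Terminal payoffs (K − S): max(-61.36, 0) = 0, max(-4.662, 0) = 0, max(35.24, 0) = 35.24
Node u (S = 141.8): V_u = e^(−0.06)·[0.2796·0.0000 + 0.7204·0.0000] = 0.0000
Node d (S = 99.75): V_d = e^(−0.06)·[0.2796·0.0000 + 0.7204·35.2375] = 23.9071
Node 0 (S = 105): V_0 = e^(−0.06)·[0.2796·0.0000 + 0.7204·23.9071] = 16.2199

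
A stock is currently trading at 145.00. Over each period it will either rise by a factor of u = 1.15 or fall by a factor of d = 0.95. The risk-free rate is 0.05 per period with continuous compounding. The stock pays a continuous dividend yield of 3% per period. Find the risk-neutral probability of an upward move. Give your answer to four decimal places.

p = 0.3510

Per-period risk-free factor R = e^0.05 = 1.0513; dividend-adjusted growth = e^(0.05−0.03) = 1.0202.
Risk-neutral probability p = (1.0202 − 0.95)/(1.15 − 0.95) = 0.0702/0.2000 = 0.3510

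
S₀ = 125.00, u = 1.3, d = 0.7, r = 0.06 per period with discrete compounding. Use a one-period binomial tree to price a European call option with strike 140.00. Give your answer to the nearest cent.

Risk-neutral probability p = (1 + 0.06 − 0.7)/(1.3 − 0.7) = 0.3600/0.6000 = 0.6000
Terminal stock prices: S_u = 162.5, S_d = 87.5
Terminal payoffs (S − K): max(22.5, 0) = 22.5, max(-52.5, 0) = 0
Node 0 (S = 125): V_0 = 1/1.06·[0.6000·22.5000 + 0.4000·0.0000] = 12.7358

12.74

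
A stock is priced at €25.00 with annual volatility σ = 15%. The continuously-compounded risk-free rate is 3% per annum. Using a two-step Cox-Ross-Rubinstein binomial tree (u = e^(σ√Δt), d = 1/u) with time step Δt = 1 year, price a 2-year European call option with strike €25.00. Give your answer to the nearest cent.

€2.62

CRR parameters: u = e^(σ√Δt) = e^(0.15·√1) = 1.1618, d = 1/u = 0.8607
Per-period rate: rΔt = 0.03·1 = 0.03, so R = e^0.03 = 1.0305
Risk-neutral probability p = (e^0.03 − 0.8607)/(1.1618 − 0.8607) = 0.1697/0.3011 = 0.5637
Terminal stock prices: S_uu = 33.75, S_ud = 25, S_dd = 18.52
Terminal payoffs (S − K): max(8.746, 0) = 8.746, max(0, 0) = 0, max(-6.48, 0) = 0
Node u (S = 29.05): V_u = e^(−0.03)·[0.5637·8.7465 + 0.4363·0.0000] = 4.7847
Node d (S = 21.52): V_d = e^(−0.03)·[0.5637·0.0000 + 0.4363·0.0000] = 0.0000
Node 0 (S = 25): V_0 = e^(−0.03)·[0.5637·4.7847 + 0.4363·0.0000] = 2.6175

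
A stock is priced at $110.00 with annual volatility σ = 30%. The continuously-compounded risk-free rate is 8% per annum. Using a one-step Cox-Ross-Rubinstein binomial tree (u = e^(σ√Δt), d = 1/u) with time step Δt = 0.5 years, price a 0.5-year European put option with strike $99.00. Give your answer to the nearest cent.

$4.41

CRR parameters: u = e^(σ√Δt) = e^(0.3·√0.5) = 1.2363, d = 1/u = 0.8089
Per-period rate: rΔt = 0.08·0.5 = 0.04, so R = e^0.04 = 1.0408
Risk-neutral probability p = (e^0.04 − 0.8089)/(1.2363 − 0.8089) = 0.2320/0.4275 = 0.5426
Terminal stock prices: S_u = 136, S_d = 88.97
Terminal payoffs (K − S): max(-36.99, 0) = 0, max(10.03, 0) = 10.03
Node 0 (S = 110): V_0 = e^(−0.04)·[0.5426·0.0000 + 0.4574·10.0256] = 4.4055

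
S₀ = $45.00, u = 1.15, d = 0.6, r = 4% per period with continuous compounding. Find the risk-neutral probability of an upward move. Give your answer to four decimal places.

p = 0.8015

Risk-neutral probability p = (e^0.04 − 0.6)/(1.15 − 0.6) = 0.4408/0.5500 = 0.8015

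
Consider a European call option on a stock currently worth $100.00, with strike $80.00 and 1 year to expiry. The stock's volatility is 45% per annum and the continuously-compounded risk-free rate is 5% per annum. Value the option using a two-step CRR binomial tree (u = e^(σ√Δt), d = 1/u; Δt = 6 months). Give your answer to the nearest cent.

CRR parameters: u = e^(σ√Δt) = e^(0.45·√0.5) = 1.3746, d = 1/u = 0.7275
Per-period rate: rΔt = 0.05·0.5 = 0.025, so R = e^0.025 = 1.0253
Risk-neutral probability p = (e^0.025 − 0.7275)/(1.3746 − 0.7275) = 0.2979/0.6472 = 0.4602
Terminal stock prices: S_uu = 189, S_ud = 100, S_dd = 52.92
Terminal payoffs (S − K): max(109, 0) = 109, max(20, 0) = 20, max(-27.08, 0) = 0
Node u (S = 137.5): V_u = e^(−0.025)·[0.4602·108.9658 + 0.5398·20.0000] = 59.4401
Node d (S = 72.75): V_d = e^(−0.025)·[0.4602·20.0000 + 0.5398·0.0000] = 8.9773
Node 0 (S = 100): V_0 = e^(−0.025)·[0.4602·59.4401 + 0.5398·8.9773] = 31.4068

$31.41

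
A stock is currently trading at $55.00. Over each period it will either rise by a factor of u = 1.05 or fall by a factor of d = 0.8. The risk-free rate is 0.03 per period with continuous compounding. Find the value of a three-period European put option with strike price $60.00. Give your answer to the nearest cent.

Risk-neutral probability p = (e^0.03 − 0.8)/(1.05 − 0.8) = 0.2305/0.2500 = 0.9218
Terminal stock prices: S_uuu = 63.67, S_uud = 48.51, S_udd = 36.96, S_ddd = 28.16
Terminal payoffs (K − S): max(-3.669, 0) = 0, max(11.49, 0) = 11.49, max(23.04, 0) = 23.04, max(31.84, 0) = 31.84
Node uu (S = 60.64): V_uu = e^(−0.03)·[0.9218·0.0000 + 0.0782·11.4900] = 0.8718
Node ud (S = 46.2): V_ud = e^(−0.03)·[0.9218·11.4900 + 0.0782·23.0400] = 12.0267
Node dd (S = 35.2): V_dd = e^(−0.03)·[0.9218·23.0400 + 0.0782·31.8400] = 23.0267
Node u (S = 57.75): V_u = e^(−0.03)·[0.9218·0.8718 + 0.0782·12.0267] = 1.6923
Node d (S = 44): V_d = e^(−0.03)·[0.9218·12.0267 + 0.0782·23.0267] = 12.5059
Node 0 (S = 55): V_0 = e^(−0.03)·[0.9218·1.6923 + 0.0782·12.5059] = 2.4628

$2.46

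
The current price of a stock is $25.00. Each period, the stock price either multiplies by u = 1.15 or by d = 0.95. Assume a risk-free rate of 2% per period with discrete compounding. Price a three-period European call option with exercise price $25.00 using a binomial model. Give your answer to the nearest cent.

$2.36

Risk-neutral probability p = (1 + 0.02 − 0.95)/(1.15 − 0.95) = 0.0700/0.2000 = 0.3500
Terminal stock prices: S_uuu = 38.02, S_uud = 31.41, S_udd = 25.95, S_ddd = 21.43
Terminal payoffs (S − K): max(13.02, 0) = 13.02, max(6.409, 0) = 6.409, max(0.9469, 0) = 0.9469, max(-3.566, 0) = 0
Node uu (S = 33.06): V_uu = 1/1.02·[0.3500·13.0219 + 0.6500·6.4094] = 8.5527
Node ud (S = 27.31): V_ud = 1/1.02·[0.3500·6.4094 + 0.6500·0.9469] = 2.8027
Node dd (S = 22.56): V_dd = 1/1.02·[0.3500·0.9469 + 0.6500·0.0000] = 0.3249
Node u (S = 28.75): V_u = 1/1.02·[0.3500·8.5527 + 0.6500·2.8027] = 4.7208
Node d (S = 23.75): V_d = 1/1.02·[0.3500·2.8027 + 0.6500·0.3249] = 1.1688
Node 0 (S = 25): V_0 = 1/1.02·[0.3500·4.7208 + 0.6500·1.1688] = 2.3647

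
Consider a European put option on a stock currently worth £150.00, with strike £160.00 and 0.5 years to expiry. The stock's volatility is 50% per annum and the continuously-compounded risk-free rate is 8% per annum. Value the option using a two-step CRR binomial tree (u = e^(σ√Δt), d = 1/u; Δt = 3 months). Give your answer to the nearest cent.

£22.88

CRR parameters: u = e^(σ√Δt) = e^(0.5·√0.25) = 1.2840, d = 1/u = 0.7788
Per-period rate: rΔt = 0.08·0.25 = 0.02, so R = e^0.02 = 1.0202
Risk-neutral probability p = (e^0.02 − 0.7788)/(1.2840 − 0.7788) = 0.2414/0.5052 = 0.4778
Terminal stock prices: S_uu = 247.3, S_ud = 150, S_dd = 90.98
Terminal payoffs (K − S): max(-87.31, 0) = 0, max(10, 0) = 10, max(69.02, 0) = 69.02
Node u (S = 192.6): V_u = e^(−0.02)·[0.4778·0.0000 + 0.5222·10.0000] = 5.1185
Node d (S = 116.8): V_d = e^(−0.02)·[0.4778·10.0000 + 0.5222·69.0204] = 40.0117
Node 0 (S = 150): V_0 = e^(−0.02)·[0.4778·5.1185 + 0.5222·40.0117] = 22.8773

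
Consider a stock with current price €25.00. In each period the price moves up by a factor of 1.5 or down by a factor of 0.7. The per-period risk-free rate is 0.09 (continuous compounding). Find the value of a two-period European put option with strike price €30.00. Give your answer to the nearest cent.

Risk-neutral probability p = (e^0.09 − 0.7)/(1.5 − 0.7) = 0.3942/0.8000 = 0.4927
Terminal stock prices: S_uu = 56.25, S_ud = 26.25, S_dd = 12.25
Terminal payoffs (K − S): max(-26.25, 0) = 0, max(3.75, 0) = 3.75, max(17.75, 0) = 17.75
Node u (S = 37.5): V_u = e^(−0.09)·[0.4927·0.0000 + 0.5073·3.7500] = 1.7386
Node d (S = 17.5): V_d = e^(−0.09)·[0.4927·3.7500 + 0.5073·17.7500] = 9.9179
Node 0 (S = 25): V_0 = e^(−0.09)·[0.4927·1.7386 + 0.5073·9.9179] = 5.3811

€5.38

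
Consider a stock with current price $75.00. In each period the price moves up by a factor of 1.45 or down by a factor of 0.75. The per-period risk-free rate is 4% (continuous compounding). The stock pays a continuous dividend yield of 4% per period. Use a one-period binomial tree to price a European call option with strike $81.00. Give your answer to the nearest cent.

$9.52

Per-period risk-free factor R = e^0.04 = 1.0408; dividend-adjusted growth = e^(0.04−0.04) = 1.0000.
Risk-neutral probability p = (1.0000 − 0.75)/(1.45 − 0.75) = 0.2500/0.7000 = 0.3571
Terminal stock prices: S_u = 108.8, S_d = 56.25
Terminal payoffs (S − K): max(27.75, 0) = 27.75, max(-24.75, 0) = 0
Node 0 (S = 75): V_0 = e^(−0.04)·[0.3571·27.7500 + 0.6429·0.0000] = 9.5221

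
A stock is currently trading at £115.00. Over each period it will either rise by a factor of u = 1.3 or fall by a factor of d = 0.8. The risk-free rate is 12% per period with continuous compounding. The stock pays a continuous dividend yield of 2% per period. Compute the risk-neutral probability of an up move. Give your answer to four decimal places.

p = 0.6103

Per-period risk-free factor R = e^0.12 = 1.1275; dividend-adjusted growth = e^(0.12−0.02) = 1.1052.
Risk-neutral probability p = (1.1052 − 0.8)/(1.3 − 0.8) = 0.3052/0.5000 = 0.6103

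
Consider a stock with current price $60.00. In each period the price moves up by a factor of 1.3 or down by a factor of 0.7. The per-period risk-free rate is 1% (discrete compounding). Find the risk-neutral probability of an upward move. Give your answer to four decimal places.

p = 0.5167

Risk-neutral probability p = (1 + 0.01 − 0.7)/(1.3 − 0.7) = 0.3100/0.6000 = 0.5167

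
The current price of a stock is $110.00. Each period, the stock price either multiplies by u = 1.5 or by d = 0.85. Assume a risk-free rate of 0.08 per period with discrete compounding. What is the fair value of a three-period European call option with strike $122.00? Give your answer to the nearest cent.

Risk-neutral probability p = (1 + 0.08 − 0.85)/(1.5 − 0.85) = 0.2300/0.6500 = 0.3538
Terminal stock prices: S_uuu = 371.2, S_uud = 210.4, S_udd = 119.2, S_ddd = 67.55
Terminal payoffs (S − K): max(249.2, 0) = 249.2, max(88.38, 0) = 88.38, max(-2.788, 0) = 0, max(-54.45, 0) = 0
Node uu (S = 247.5): V_uu = 1/1.08·[0.3538·249.2500 + 0.6462·88.3750] = 134.5370
Node ud (S = 140.2): V_ud = 1/1.08·[0.3538·88.3750 + 0.6462·0.0000] = 28.9548
Node dd (S = 79.47): V_dd = 1/1.08·[0.3538·0.0000 + 0.6462·0.0000] = 0.0000
Node u (S = 165): V_u = 1/1.08·[0.3538·134.5370 + 0.6462·28.9548] = 61.4025
Node d (S = 93.5): V_d = 1/1.08·[0.3538·28.9548 + 0.6462·0.0000] = 9.4866
Node 0 (S = 110): V_0 = 1/1.08·[0.3538·61.4025 + 0.6462·9.4866] = 25.7934

$25.79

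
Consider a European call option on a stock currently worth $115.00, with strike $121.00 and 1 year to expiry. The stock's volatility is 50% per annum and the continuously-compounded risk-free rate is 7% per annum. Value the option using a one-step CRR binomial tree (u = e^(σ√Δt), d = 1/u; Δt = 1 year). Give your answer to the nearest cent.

CRR parameters: u = e^(σ√Δt) = e^(0.5·√1) = 1.6487, d = 1/u = 0.6065
Per-period rate: rΔt = 0.07·1 = 0.07, so R = e^0.07 = 1.0725
Risk-neutral probability p = (e^0.07 − 0.6065)/(1.6487 − 0.6065) = 0.4660/1.0422 = 0.4471
Terminal stock prices: S_u = 189.6, S_d = 69.75
Terminal payoffs (S − K): max(68.6, 0) = 68.6, max(-51.25, 0) = 0
Node 0 (S = 115): V_0 = e^(−0.07)·[0.4471·68.6029 + 0.5529·0.0000] = 28.5996

$28.60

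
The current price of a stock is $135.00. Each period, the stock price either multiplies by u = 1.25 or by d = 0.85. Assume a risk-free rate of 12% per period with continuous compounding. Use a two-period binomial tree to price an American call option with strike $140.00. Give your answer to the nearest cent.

Risk-neutral probability p = (e^0.12 − 0.85)/(1.25 − 0.85) = 0.2775/0.4000 = 0.6937
Terminal stock prices: S_uu = 210.9, S_ud = 143.4, S_dd = 97.54
Terminal payoffs (S − K): max(70.94, 0) = 70.94, max(3.438, 0) = 3.438, max(-42.46, 0) = 0
Node u (S = 168.8): continuation = e^(−0.12)·[0.6937·70.9375 + 0.3063·3.4375] = 44.5811; exercise value = 28.7500 ≤ continuation, so V_u = 44.5811
Node d (S = 114.8): continuation = e^(−0.12)·[0.6937·3.4375 + 0.3063·0.0000] = 2.1151; exercise value = 0.0000 ≤ continuation, so V_d = 2.1151
Node 0 (S = 135): continuation = e^(−0.12)·[0.6937·44.5811 + 0.3063·2.1151] = 28.0050; exercise value = 0.0000 ≤ continuation, so V_0 = 28.0050

$28.01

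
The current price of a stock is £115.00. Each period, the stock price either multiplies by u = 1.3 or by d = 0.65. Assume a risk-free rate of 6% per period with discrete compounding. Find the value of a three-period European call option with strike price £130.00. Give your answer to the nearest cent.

Risk-neutral probability p = (1 + 0.06 − 0.65)/(1.3 − 0.65) = 0.4100/0.6500 = 0.6308
Terminal stock prices: S_uuu = 252.7, S_uud = 126.3, S_udd = 63.16, S_ddd = 31.58
Terminal payoffs (S − K): max(122.7, 0) = 122.7, max(-3.672, 0) = 0, max(-66.84, 0) = 0, max(-98.42, 0) = 0
Node uu (S = 194.4): V_uu = 1/1.06·[0.6308·122.6550 + 0.3692·0.0000] = 72.9877
Node ud (S = 97.17): V_ud = 1/1.06·[0.6308·0.0000 + 0.3692·0.0000] = 0.0000
Node dd (S = 48.59): V_dd = 1/1.06·[0.6308·0.0000 + 0.3692·0.0000] = 0.0000
Node u (S = 149.5): V_u = 1/1.06·[0.6308·72.9877 + 0.3692·0.0000] = 43.4325
Node d (S = 74.75): V_d = 1/1.06·[0.6308·0.0000 + 0.3692·0.0000] = 0.0000
Node 0 (S = 115): V_0 = 1/1.06·[0.6308·43.4325 + 0.3692·0.0000] = 25.8452

£25.85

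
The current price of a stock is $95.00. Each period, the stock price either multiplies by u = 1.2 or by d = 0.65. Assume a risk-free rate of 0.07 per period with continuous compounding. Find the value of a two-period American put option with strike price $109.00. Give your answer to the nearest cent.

$15.62

Risk-neutral probability p = (e^0.07 − 0.65)/(1.2 − 0.65) = 0.4225/0.5500 = 0.7682
Terminal stock prices: S_uu = 136.8, S_ud = 74.1, S_dd = 40.14
Terminal payoffs (K − S): max(-27.8, 0) = 0, max(34.9, 0) = 34.9, max(68.86, 0) = 68.86
Node u (S = 114): continuation = e^(−0.07)·[0.7682·0.0000 + 0.2318·34.9000] = 7.5430; exercise value = 0.0000 ≤ continuation, so V_u = 7.5430
Node d (S = 61.75): continuation = e^(−0.07)·[0.7682·34.9000 + 0.2318·68.8625] = 39.8809; exercise value = 47.2500 > continuation, so V_d = 47.2500 (exercise)
Node 0 (S = 95): continuation = e^(−0.07)·[0.7682·7.5430 + 0.2318·47.2500] = 15.6150; exercise value = 14.0000 ≤ continuation, so V_0 = 15.6150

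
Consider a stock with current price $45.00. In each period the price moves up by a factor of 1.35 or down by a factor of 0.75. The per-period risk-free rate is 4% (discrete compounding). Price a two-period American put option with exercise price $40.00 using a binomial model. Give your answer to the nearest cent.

$3.62

Risk-neutral probability p = (1 + 0.04 − 0.75)/(1.35 − 0.75) = 0.2900/0.6000 = 0.4833
Terminal stock prices: S_uu = 82.01, S_ud = 45.56, S_dd = 25.31
Terminal payoffs (K − S): max(-42.01, 0) = 0, max(-5.563, 0) = 0, max(14.69, 0) = 14.69
Node u (S = 60.75): continuation = 1/1.04·[0.4833·0.0000 + 0.5167·0.0000] = 0.0000; exercise value = 0.0000 ≤ continuation, so V_u = 0.0000
Node d (S = 33.75): continuation = 1/1.04·[0.4833·0.0000 + 0.5167·14.6875] = 7.2967; exercise value = 6.2500 ≤ continuation, so V_d = 7.2967
Node 0 (S = 45): continuation = 1/1.04·[0.4833·0.0000 + 0.5167·7.2967] = 3.6250; exercise value = 0.0000 ≤ continuation, so V_0 = 3.6250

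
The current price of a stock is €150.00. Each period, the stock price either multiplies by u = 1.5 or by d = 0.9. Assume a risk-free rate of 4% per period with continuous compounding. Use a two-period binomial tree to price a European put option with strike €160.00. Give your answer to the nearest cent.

Risk-neutral probability p = (e^0.04 − 0.9)/(1.5 − 0.9) = 0.1408/0.6000 = 0.2347
Terminal stock prices: S_uu = 337.5, S_ud = 202.5, S_dd = 121.5
Terminal payoffs (K − S): max(-177.5, 0) = 0, max(-42.5, 0) = 0, max(38.5, 0) = 38.5
Node u (S = 225): V_u = e^(−0.04)·[0.2347·0.0000 + 0.7653·0.0000] = 0.0000
Node d (S = 135): V_d = e^(−0.04)·[0.2347·0.0000 + 0.7653·38.5000] = 28.3093
Node 0 (S = 150): V_0 = e^(−0.04)·[0.2347·0.0000 + 0.7653·28.3093] = 20.8160

€20.82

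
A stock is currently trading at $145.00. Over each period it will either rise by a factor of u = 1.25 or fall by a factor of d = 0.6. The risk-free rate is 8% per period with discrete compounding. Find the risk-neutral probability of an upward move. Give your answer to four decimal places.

p = 0.7385

Risk-neutral probability p = (1 + 0.08 − 0.6)/(1.25 − 0.6) = 0.4800/0.6500 = 0.7385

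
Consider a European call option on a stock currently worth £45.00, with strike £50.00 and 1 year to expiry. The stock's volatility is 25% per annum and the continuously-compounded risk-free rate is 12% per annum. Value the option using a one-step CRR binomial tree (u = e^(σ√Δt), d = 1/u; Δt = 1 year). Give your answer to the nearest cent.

£4.76

CRR parameters: u = e^(σ√Δt) = e^(0.25·√1) = 1.2840, d = 1/u = 0.7788
Per-period rate: rΔt = 0.12·1 = 0.12, so R = e^0.12 = 1.1275
Risk-neutral probability p = (e^0.12 − 0.7788)/(1.2840 − 0.7788) = 0.3487/0.5052 = 0.6902
Terminal stock prices: S_u = 57.78, S_d = 35.05
Terminal payoffs (S − K): max(7.781, 0) = 7.781, max(-14.95, 0) = 0
Node 0 (S = 45): V_0 = e^(−0.12)·[0.6902·7.7811 + 0.3098·0.0000] = 4.7631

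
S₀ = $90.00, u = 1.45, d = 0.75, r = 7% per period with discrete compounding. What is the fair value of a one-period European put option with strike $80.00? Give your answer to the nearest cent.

$6.34

Risk-neutral probability p = (1 + 0.07 − 0.75)/(1.45 − 0.75) = 0.3200/0.7000 = 0.4571
Terminal stock prices: S_u = 130.5, S_d = 67.5
Terminal payoffs (K − S): max(-50.5, 0) = 0, max(12.5, 0) = 12.5
Node 0 (S = 90): V_0 = 1/1.07·[0.4571·0.0000 + 0.5429·12.5000] = 6.3418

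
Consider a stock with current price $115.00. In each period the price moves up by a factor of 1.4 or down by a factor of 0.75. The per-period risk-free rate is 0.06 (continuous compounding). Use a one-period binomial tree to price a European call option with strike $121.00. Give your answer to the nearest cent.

Risk-neutral probability p = (e^0.06 − 0.75)/(1.4 − 0.75) = 0.3118/0.6500 = 0.4797
Terminal stock prices: S_u = 161, S_d = 86.25
Terminal payoffs (S − K): max(40, 0) = 40, max(-34.75, 0) = 0
Node 0 (S = 115): V_0 = e^(−0.06)·[0.4797·40.0000 + 0.5203·0.0000] = 18.0724

$18.07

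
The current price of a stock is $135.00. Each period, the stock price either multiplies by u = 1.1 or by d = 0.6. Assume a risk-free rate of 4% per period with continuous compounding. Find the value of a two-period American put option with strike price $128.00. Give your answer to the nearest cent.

Risk-neutral probability p = (e^0.04 − 0.6)/(1.1 − 0.6) = 0.4408/0.5000 = 0.8816
Terminal stock prices: S_uu = 163.4, S_ud = 89.1, S_dd = 48.6
Terminal payoffs (K − S): max(-35.35, 0) = 0, max(38.9, 0) = 38.9, max(79.4, 0) = 79.4
Node u (S = 148.5): continuation = e^(−0.04)·[0.8816·0.0000 + 0.1184·38.9000] = 4.4244; exercise value = 0.0000 ≤ continuation, so V_u = 4.4244
Node d (S = 81): continuation = e^(−0.04)·[0.8816·38.9000 + 0.1184·79.4000] = 41.9810; exercise value = 47.0000 > continuation, so V_d = 47.0000 (exercise)
Node 0 (S = 135): continuation = e^(−0.04)·[0.8816·4.4244 + 0.1184·47.0000] = 9.0933; exercise value = 0.0000 ≤ continuation, so V_0 = 9.0933

$9.09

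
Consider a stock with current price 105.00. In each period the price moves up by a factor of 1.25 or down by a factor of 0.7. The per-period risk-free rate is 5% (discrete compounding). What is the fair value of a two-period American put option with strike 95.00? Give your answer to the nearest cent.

Risk-neutral probability p = (1 + 0.05 − 0.7)/(1.25 − 0.7) = 0.3500/0.5500 = 0.6364
Terminal stock prices: S_uu = 164.1, S_ud = 91.88, S_dd = 51.45
Terminal payoffs (K − S): max(-69.06, 0) = 0, max(3.125, 0) = 3.125, max(43.55, 0) = 43.55
Node u (S = 131.2): continuation = 1/1.05·[0.6364·0.0000 + 0.3636·3.1250] = 1.0823; exercise value = 0.0000 ≤ continuation, so V_u = 1.0823
Node d (S = 73.5): continuation = 1/1.05·[0.6364·3.1250 + 0.3636·43.5500] = 16.9762; exercise value = 21.5000 > continuation, so V_d = 21.5000 (exercise)
Node 0 (S = 105): continuation = 1/1.05·[0.6364·1.0823 + 0.3636·21.5000] = 8.1018; exercise value = 0.0000 ≤ continuation, so V_0 = 8.1018

8.10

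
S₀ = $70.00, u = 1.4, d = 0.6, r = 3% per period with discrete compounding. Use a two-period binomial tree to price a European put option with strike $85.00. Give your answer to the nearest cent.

$24.34

Risk-neutral probability p = (1 + 0.03 − 0.6)/(1.4 − 0.6) = 0.4300/0.8000 = 0.5375
Terminal stock prices: S_uu = 137.2, S_ud = 58.8, S_dd = 25.2
Terminal payoffs (K − S): max(-52.2, 0) = 0, max(26.2, 0) = 26.2, max(59.8, 0) = 59.8
Node u (S = 98): V_u = 1/1.03·[0.5375·0.0000 + 0.4625·26.2000] = 11.7646
Node d (S = 42): V_d = 1/1.03·[0.5375·26.2000 + 0.4625·59.8000] = 40.5243
Node 0 (S = 70): V_0 = 1/1.03·[0.5375·11.7646 + 0.4625·40.5243] = 24.3359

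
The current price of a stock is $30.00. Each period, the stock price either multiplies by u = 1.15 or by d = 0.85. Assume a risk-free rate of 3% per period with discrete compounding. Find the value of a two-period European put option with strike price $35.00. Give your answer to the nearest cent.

$4.58

Risk-neutral probability p = (1 + 0.03 − 0.85)/(1.15 − 0.85) = 0.1800/0.3000 = 0.6000
Terminal stock prices: S_uu = 39.67, S_ud = 29.32, S_dd = 21.67
Terminal payoffs (K − S): max(-4.675, 0) = 0, max(5.675, 0) = 5.675, max(13.33, 0) = 13.33
Node u (S = 34.5): V_u = 1/1.03·[0.6000·0.0000 + 0.4000·5.6750] = 2.2039
Node d (S = 25.5): V_d = 1/1.03·[0.6000·5.6750 + 0.4000·13.3250] = 8.4806
Node 0 (S = 30): V_0 = 1/1.03·[0.6000·2.2039 + 0.4000·8.4806] = 4.5772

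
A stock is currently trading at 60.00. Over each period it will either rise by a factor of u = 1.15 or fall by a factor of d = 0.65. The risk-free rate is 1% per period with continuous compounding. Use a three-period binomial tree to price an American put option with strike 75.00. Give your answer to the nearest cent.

Risk-neutral probability p = (e^0.01 − 0.65)/(1.15 − 0.65) = 0.3601/0.5000 = 0.7201
Terminal stock prices: S_uuu = 91.25, S_uud = 51.58, S_udd = 29.15, S_ddd = 16.48
Terminal payoffs (K − S): max(-16.25, 0) = 0, max(23.42, 0) = 23.42, max(45.85, 0) = 45.85, max(58.52, 0) = 58.52
Node uu (S = 79.35): continuation = e^(−0.01)·[0.7201·0.0000 + 0.2799·23.4225] = 6.4907; exercise value = 0.0000 ≤ continuation, so V_uu = 6.4907
Node ud (S = 44.85): continuation = e^(−0.01)·[0.7201·23.4225 + 0.2799·45.8475] = 29.4037; exercise value = 30.1500 > continuation, so V_ud = 30.1500 (exercise)
Node dd (S = 25.35): continuation = e^(−0.01)·[0.7201·45.8475 + 0.2799·58.5225] = 48.9037; exercise value = 49.6500 > continuation, so V_dd = 49.6500 (exercise)
Node u (S = 69): continuation = e^(−0.01)·[0.7201·6.4907 + 0.2799·30.1500] = 12.9825; exercise value = 6.0000 ≤ continuation, so V_u = 12.9825
Node d (S = 39): continuation = e^(−0.01)·[0.7201·30.1500 + 0.2799·49.6500] = 35.2537; exercise value = 36.0000 > continuation, so V_d = 36.0000 (exercise)
Node 0 (S = 60): continuation = e^(−0.01)·[0.7201·12.9825 + 0.2799·36.0000] = 19.2318; exercise value = 15.0000 ≤ continuation, so V_0 = 19.2318

19.23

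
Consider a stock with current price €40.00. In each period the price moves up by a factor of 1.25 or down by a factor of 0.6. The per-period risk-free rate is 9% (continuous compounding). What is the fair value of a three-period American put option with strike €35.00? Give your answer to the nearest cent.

€3.17

Risk-neutral probability p = (e^0.09 − 0.6)/(1.25 − 0.6) = 0.4942/0.6500 = 0.7603
Terminal stock prices: S_uuu = 78.12, S_uud = 37.5, S_udd = 18, S_ddd = 8.64
Terminal payoffs (K − S): max(-43.12, 0) = 0, max(-2.5, 0) = 0, max(17, 0) = 17, max(26.36, 0) = 26.36
Node uu (S = 62.5): continuation = e^(−0.09)·[0.7603·0.0000 + 0.2397·0.0000] = 0.0000; exercise value = 0.0000 ≤ continuation, so V_uu = 0.0000
Node ud (S = 30): continuation = e^(−0.09)·[0.7603·0.0000 + 0.2397·17.0000] = 3.7247; exercise value = 5.0000 > continuation, so V_ud = 5.0000 (exercise)
Node dd (S = 14.4): continuation = e^(−0.09)·[0.7603·17.0000 + 0.2397·26.3600] = 17.5876; exercise value = 20.6000 > continuation, so V_dd = 20.6000 (exercise)
Node u (S = 50): continuation = e^(−0.09)·[0.7603·0.0000 + 0.2397·5.0000] = 1.0955; exercise value = 0.0000 ≤ continuation, so V_u = 1.0955
Node d (S = 24): continuation = e^(−0.09)·[0.7603·5.0000 + 0.2397·20.6000] = 7.9876; exercise value = 11.0000 > continuation, so V_d = 11.0000 (exercise)
Node 0 (S = 40): continuation = e^(−0.09)·[0.7603·1.0955 + 0.2397·11.0000] = 3.1713; exercise value = 0.0000 ≤ continuation, so V_0 = 3.1713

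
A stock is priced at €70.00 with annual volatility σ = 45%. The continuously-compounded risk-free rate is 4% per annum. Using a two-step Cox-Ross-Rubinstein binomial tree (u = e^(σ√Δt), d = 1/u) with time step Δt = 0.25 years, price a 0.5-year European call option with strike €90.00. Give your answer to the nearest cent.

CRR parameters: u = e^(σ√Δt) = e^(0.45·√0.25) = 1.2523, d = 1/u = 0.7985
Per-period rate: rΔt = 0.04·0.25 = 0.01, so R = e^0.01 = 1.0101
Risk-neutral probability p = (e^0.01 − 0.7985)/(1.2523 − 0.7985) = 0.2115/0.4538 = 0.4661
Terminal stock prices: S_uu = 109.8, S_ud = 70, S_dd = 44.63
Terminal payoffs (S − K): max(19.78, 0) = 19.78, max(-20, 0) = 0, max(-45.37, 0) = 0
Node u (S = 87.66): V_u = e^(−0.01)·[0.4661·19.7819 + 0.5339·0.0000] = 9.1292
Node d (S = 55.9): V_d = e^(−0.01)·[0.4661·0.0000 + 0.5339·0.0000] = 0.0000
Node 0 (S = 70): V_0 = e^(−0.01)·[0.4661·9.1292 + 0.5339·0.0000] = 4.2131

€4.21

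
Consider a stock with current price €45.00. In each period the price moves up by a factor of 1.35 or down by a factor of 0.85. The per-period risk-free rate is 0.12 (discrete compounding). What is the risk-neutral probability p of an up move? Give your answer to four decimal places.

p = 0.5400

Risk-neutral probability p = (1 + 0.12 − 0.85)/(1.35 − 0.85) = 0.2700/0.5000 = 0.5400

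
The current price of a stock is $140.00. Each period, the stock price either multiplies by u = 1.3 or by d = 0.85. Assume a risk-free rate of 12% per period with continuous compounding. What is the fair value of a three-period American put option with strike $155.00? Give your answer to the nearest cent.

Risk-neutral probability p = (e^0.12 − 0.85)/(1.3 − 0.85) = 0.2775/0.4500 = 0.6167
Terminal stock prices: S_uuu = 307.6, S_uud = 201.1, S_udd = 131.5, S_ddd = 85.98
Terminal payoffs (K − S): max(-152.6, 0) = 0, max(-46.11, 0) = 0, max(23.51, 0) = 23.51, max(69.02, 0) = 69.02
Node uu (S = 236.6): continuation = e^(−0.12)·[0.6167·0.0000 + 0.3833·0.0000] = 0.0000; exercise value = 0.0000 ≤ continuation, so V_uu = 0.0000
Node ud (S = 154.7): continuation = e^(−0.12)·[0.6167·0.0000 + 0.3833·23.5050] = 7.9915; exercise value = 0.3000 ≤ continuation, so V_ud = 7.9915
Node dd (S = 101.1): continuation = e^(−0.12)·[0.6167·23.5050 + 0.3833·69.0225] = 36.3227; exercise value = 53.8500 > continuation, so V_dd = 53.8500 (exercise)
Node u (S = 182): continuation = e^(−0.12)·[0.6167·0.0000 + 0.3833·7.9915] = 2.7171; exercise value = 0.0000 ≤ continuation, so V_u = 2.7171
Node d (S = 119): continuation = e^(−0.12)·[0.6167·7.9915 + 0.3833·53.8500] = 22.6794; exercise value = 36.0000 > continuation, so V_d = 36.0000 (exercise)
Node 0 (S = 140): continuation = e^(−0.12)·[0.6167·2.7171 + 0.3833·36.0000] = 13.7258; exercise value = 15.0000 > continuation, so V_0 = 15.0000 (exercise)

$15.00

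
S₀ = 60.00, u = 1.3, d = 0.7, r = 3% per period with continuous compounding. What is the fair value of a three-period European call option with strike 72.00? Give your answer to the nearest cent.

9.13

Risk-neutral probability p = (e^0.03 − 0.7)/(1.3 − 0.7) = 0.3305/0.6000 = 0.5508
Terminal stock prices: S_uuu = 131.8, S_uud = 70.98, S_udd = 38.22, S_ddd = 20.58
Terminal payoffs (S − K): max(59.82, 0) = 59.82, max(-1.02, 0) = 0, max(-33.78, 0) = 0, max(-51.42, 0) = 0
Node uu (S = 101.4): V_uu = e^(−0.03)·[0.5508·59.8200 + 0.4492·0.0000] = 31.9726
Node ud (S = 54.6): V_ud = e^(−0.03)·[0.5508·0.0000 + 0.4492·0.0000] = 0.0000
Node dd (S = 29.4): V_dd = e^(−0.03)·[0.5508·0.0000 + 0.4492·0.0000] = 0.0000
Node u (S = 78): V_u = e^(−0.03)·[0.5508·31.9726 + 0.4492·0.0000] = 17.0887
Node d (S = 42): V_d = e^(−0.03)·[0.5508·0.0000 + 0.4492·0.0000] = 0.0000
Node 0 (S = 60): V_0 = e^(−0.03)·[0.5508·17.0887 + 0.4492·0.0000] = 9.1336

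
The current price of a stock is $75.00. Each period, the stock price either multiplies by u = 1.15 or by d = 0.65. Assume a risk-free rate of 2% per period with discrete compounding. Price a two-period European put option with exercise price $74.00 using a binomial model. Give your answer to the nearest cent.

$9.38

Risk-neutral probability p = (1 + 0.02 − 0.65)/(1.15 − 0.65) = 0.3700/0.5000 = 0.7400
Terminal stock prices: S_uu = 99.19, S_ud = 56.06, S_dd = 31.69
Terminal payoffs (K − S): max(-25.19, 0) = 0, max(17.94, 0) = 17.94, max(42.31, 0) = 42.31
Node u (S = 86.25): V_u = 1/1.02·[0.7400·0.0000 + 0.2600·17.9375] = 4.5723
Node d (S = 48.75): V_d = 1/1.02·[0.7400·17.9375 + 0.2600·42.3125] = 23.7990
Node 0 (S = 75): V_0 = 1/1.02·[0.7400·4.5723 + 0.2600·23.7990] = 9.3836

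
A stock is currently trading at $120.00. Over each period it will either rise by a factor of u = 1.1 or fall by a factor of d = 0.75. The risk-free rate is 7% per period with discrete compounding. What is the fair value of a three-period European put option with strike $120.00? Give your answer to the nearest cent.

Risk-neutral probability p = (1 + 0.07 − 0.75)/(1.1 − 0.75) = 0.3200/0.3500 = 0.9143
Terminal stock prices: S_uuu = 159.7, S_uud = 108.9, S_udd = 74.25, S_ddd = 50.62
Terminal payoffs (K − S): max(-39.72, 0) = 0, max(11.1, 0) = 11.1, max(45.75, 0) = 45.75, max(69.38, 0) = 69.38
Node uu (S = 145.2): V_uu = 1/1.07·[0.9143·0.0000 + 0.0857·11.1000] = 0.8892
Node ud (S = 99): V_ud = 1/1.07·[0.9143·11.1000 + 0.0857·45.7500] = 13.1495
Node dd (S = 67.5): V_dd = 1/1.07·[0.9143·45.7500 + 0.0857·69.3750] = 44.6495
Node u (S = 132): V_u = 1/1.07·[0.9143·0.8892 + 0.0857·13.1495] = 1.8132
Node d (S = 90): V_d = 1/1.07·[0.9143·13.1495 + 0.0857·44.6495] = 14.8126
Node 0 (S = 120): V_0 = 1/1.07·[0.9143·1.8132 + 0.0857·14.8126] = 2.7359

$2.74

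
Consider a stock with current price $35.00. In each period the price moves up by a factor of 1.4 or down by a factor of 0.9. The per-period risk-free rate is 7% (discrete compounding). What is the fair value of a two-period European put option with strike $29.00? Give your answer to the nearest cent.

Risk-neutral probability p = (1 + 0.07 − 0.9)/(1.4 − 0.9) = 0.1700/0.5000 = 0.3400
Terminal stock prices: S_uu = 68.6, S_ud = 44.1, S_dd = 28.35
Terminal payoffs (K − S): max(-39.6, 0) = 0, max(-15.1, 0) = 0, max(0.65, 0) = 0.65
Node u (S = 49): V_u = 1/1.07·[0.3400·0.0000 + 0.6600·0.0000] = 0.0000
Node d (S = 31.5): V_d = 1/1.07·[0.3400·0.0000 + 0.6600·0.6500] = 0.4009
Node 0 (S = 35): V_0 = 1/1.07·[0.3400·0.0000 + 0.6600·0.4009] = 0.2473

$0.25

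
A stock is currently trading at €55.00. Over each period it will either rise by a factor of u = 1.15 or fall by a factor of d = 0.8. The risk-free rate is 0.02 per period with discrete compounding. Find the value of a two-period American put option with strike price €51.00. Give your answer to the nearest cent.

Risk-neutral probability p = (1 + 0.02 − 0.8)/(1.15 − 0.8) = 0.2200/0.3500 = 0.6286
Terminal stock prices: S_uu = 72.74, S_ud = 50.6, S_dd = 35.2
Terminal payoffs (K − S): max(-21.74, 0) = 0, max(0.4, 0) = 0.4, max(15.8, 0) = 15.8
Node u (S = 63.25): continuation = 1/1.02·[0.6286·0.0000 + 0.3714·0.4000] = 0.1457; exercise value = 0.0000 ≤ continuation, so V_u = 0.1457
Node d (S = 44): continuation = 1/1.02·[0.6286·0.4000 + 0.3714·15.8000] = 6.0000; exercise value = 7.0000 > continuation, so V_d = 7.0000 (exercise)
Node 0 (S = 55): continuation = 1/1.02·[0.6286·0.1457 + 0.3714·7.0000] = 2.6388; exercise value = 0.0000 ≤ continuation, so V_0 = 2.6388

€2.64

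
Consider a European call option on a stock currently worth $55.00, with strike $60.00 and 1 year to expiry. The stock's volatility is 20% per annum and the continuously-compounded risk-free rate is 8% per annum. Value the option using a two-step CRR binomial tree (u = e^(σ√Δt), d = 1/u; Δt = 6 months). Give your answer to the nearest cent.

$4.44

CRR parameters: u = e^(σ√Δt) = e^(0.2·√0.5) = 1.1519, d = 1/u = 0.8681
Per-period rate: rΔt = 0.08·0.5 = 0.04, so R = e^0.04 = 1.0408
Risk-neutral probability p = (e^0.04 − 0.8681)/(1.1519 − 0.8681) = 0.1727/0.2838 = 0.6085
Terminal stock prices: S_uu = 72.98, S_ud = 55, S_dd = 41.45
Terminal payoffs (S − K): max(12.98, 0) = 12.98, max(-5, 0) = 0, max(-18.55, 0) = 0
Node u (S = 63.36): V_u = e^(−0.04)·[0.6085·12.9793 + 0.3915·0.0000] = 7.5884
Node d (S = 47.75): V_d = e^(−0.04)·[0.6085·0.0000 + 0.3915·0.0000] = 0.0000
Node 0 (S = 55): V_0 = e^(−0.04)·[0.6085·7.5884 + 0.3915·0.0000] = 4.4366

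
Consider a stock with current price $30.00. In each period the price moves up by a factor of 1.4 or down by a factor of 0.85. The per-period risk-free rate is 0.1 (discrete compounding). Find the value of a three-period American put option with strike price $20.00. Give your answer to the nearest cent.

Risk-neutral probability p = (1 + 0.1 − 0.85)/(1.4 − 0.85) = 0.2500/0.5500 = 0.4545
Terminal stock prices: S_uuu = 82.32, S_uud = 49.98, S_udd = 30.34, S_ddd = 18.42
Terminal payoffs (K − S): max(-62.32, 0) = 0, max(-29.98, 0) = 0, max(-10.34, 0) = 0, max(1.576, 0) = 1.576
Node uu (S = 58.8): continuation = 1/1.1·[0.4545·0.0000 + 0.5455·0.0000] = 0.0000; exercise value = 0.0000 ≤ continuation, so V_uu = 0.0000
Node ud (S = 35.7): continuation = 1/1.1·[0.4545·0.0000 + 0.5455·0.0000] = 0.0000; exercise value = 0.0000 ≤ continuation, so V_ud = 0.0000
Node dd (S = 21.67): continuation = 1/1.1·[0.4545·0.0000 + 0.5455·1.5763] = 0.7816; exercise value = 0.0000 ≤ continuation, so V_dd = 0.7816
Node u (S = 42): continuation = 1/1.1·[0.4545·0.0000 + 0.5455·0.0000] = 0.0000; exercise value = 0.0000 ≤ continuation, so V_u = 0.0000
Node d (S = 25.5): continuation = 1/1.1·[0.4545·0.0000 + 0.5455·0.7816] = 0.3876; exercise value = 0.0000 ≤ continuation, so V_d = 0.3876
Node 0 (S = 30): continuation = 1/1.1·[0.4545·0.0000 + 0.5455·0.3876] = 0.1922; exercise value = 0.0000 ≤ continuation, so V_0 = 0.1922

$0.19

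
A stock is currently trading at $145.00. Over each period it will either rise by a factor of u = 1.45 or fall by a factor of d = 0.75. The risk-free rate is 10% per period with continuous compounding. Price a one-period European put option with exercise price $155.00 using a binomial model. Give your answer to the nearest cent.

$20.62

Risk-neutral probability p = (e^0.1 − 0.75)/(1.45 − 0.75) = 0.3552/0.7000 = 0.5074
Terminal stock prices: S_u = 210.2, S_d = 108.8
Terminal payoffs (K − S): max(-55.25, 0) = 0, max(46.25, 0) = 46.25
Node 0 (S = 145): V_0 = e^(−0.1)·[0.5074·0.0000 + 0.4926·46.2500] = 20.6152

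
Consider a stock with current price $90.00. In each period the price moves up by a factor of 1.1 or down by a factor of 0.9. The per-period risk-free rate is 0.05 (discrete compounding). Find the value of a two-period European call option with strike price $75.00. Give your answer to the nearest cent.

$22.09

Risk-neutral probability p = (1 + 0.05 − 0.9)/(1.1 − 0.9) = 0.1500/0.2000 = 0.7500
Terminal stock prices: S_uu = 108.9, S_ud = 89.1, S_dd = 72.9
Terminal payoffs (S − K): max(33.9, 0) = 33.9, max(14.1, 0) = 14.1, max(-2.1, 0) = 0
Node u (S = 99): V_u = 1/1.05·[0.7500·33.9000 + 0.2500·14.1000] = 27.5714
Node d (S = 81): V_d = 1/1.05·[0.7500·14.1000 + 0.2500·0.0000] = 10.0714
Node 0 (S = 90): V_0 = 1/1.05·[0.7500·27.5714 + 0.2500·10.0714] = 22.0918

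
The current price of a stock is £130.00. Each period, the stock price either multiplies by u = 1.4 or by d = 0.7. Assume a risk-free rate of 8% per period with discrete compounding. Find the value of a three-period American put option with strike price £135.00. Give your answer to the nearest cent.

£22.75

Risk-neutral probability p = (1 + 0.08 − 0.7)/(1.4 − 0.7) = 0.3800/0.7000 = 0.5429
Terminal stock prices: S_uuu = 356.7, S_uud = 178.4, S_udd = 89.18, S_ddd = 44.59
Terminal payoffs (K − S): max(-221.7, 0) = 0, max(-43.36, 0) = 0, max(45.82, 0) = 45.82, max(90.41, 0) = 90.41
Node uu (S = 254.8): continuation = 1/1.08·[0.5429·0.0000 + 0.4571·0.0000] = 0.0000; exercise value = 0.0000 ≤ continuation, so V_uu = 0.0000
Node ud (S = 127.4): continuation = 1/1.08·[0.5429·0.0000 + 0.4571·45.8200] = 19.3947; exercise value = 7.6000 ≤ continuation, so V_ud = 19.3947
Node dd (S = 63.7): continuation = 1/1.08·[0.5429·45.8200 + 0.4571·90.4100] = 61.3000; exercise value = 71.3000 > continuation, so V_dd = 71.3000 (exercise)
Node u (S = 182): continuation = 1/1.08·[0.5429·0.0000 + 0.4571·19.3947] = 8.2094; exercise value = 0.0000 ≤ continuation, so V_u = 8.2094
Node d (S = 91): continuation = 1/1.08·[0.5429·19.3947 + 0.4571·71.3000] = 39.9286; exercise value = 44.0000 > continuation, so V_d = 44.0000 (exercise)
Node 0 (S = 130): continuation = 1/1.08·[0.5429·8.2094 + 0.4571·44.0000] = 22.7508; exercise value = 5.0000 ≤ continuation, so V_0 = 22.7508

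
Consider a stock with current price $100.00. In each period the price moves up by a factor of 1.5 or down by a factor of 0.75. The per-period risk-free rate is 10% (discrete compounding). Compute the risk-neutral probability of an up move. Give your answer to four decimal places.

p = 0.4667

Risk-neutral probability p = (1 + 0.1 − 0.75)/(1.5 − 0.75) = 0.3500/0.7500 = 0.4667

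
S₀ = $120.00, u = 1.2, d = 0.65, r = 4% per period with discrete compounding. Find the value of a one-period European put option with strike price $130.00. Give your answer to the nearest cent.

Risk-neutral probability p = (1 + 0.04 − 0.65)/(1.2 − 0.65) = 0.3900/0.5500 = 0.7091
Terminal stock prices: S_u = 144, S_d = 78
Terminal payoffs (K − S): max(-14, 0) = 0, max(52, 0) = 52
Node 0 (S = 120): V_0 = 1/1.04·[0.7091·0.0000 + 0.2909·52.0000] = 14.5455

$14.55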